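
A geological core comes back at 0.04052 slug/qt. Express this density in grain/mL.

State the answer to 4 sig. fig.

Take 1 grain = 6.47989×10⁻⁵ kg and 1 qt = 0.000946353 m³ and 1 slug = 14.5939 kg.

9.643 grain/mL

0.04052 slug/qt × 14.5939 kg/slug ÷ 0.000946353 m³/qt = 624.867 kg/m³
624.867 kg/m³ ÷ 6.47989×10⁻⁵ kg/grain × 10⁻⁶ m³/mL = 9.64317 grain/mL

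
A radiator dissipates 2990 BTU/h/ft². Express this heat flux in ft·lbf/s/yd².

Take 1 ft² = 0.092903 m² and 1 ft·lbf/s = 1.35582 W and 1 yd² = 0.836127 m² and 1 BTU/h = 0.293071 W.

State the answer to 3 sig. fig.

5820 ft·lbf/s/yd²

2990 BTU/h/ft² × 0.293071 W/BTU/h ÷ 0.092903 m²/ft² = 9432.23 W/m²
9432.23 W/m² ÷ 1.35582 W/ft·lbf/s × 0.836127 m²/yd² = 5816.81 ft·lbf/s/yd²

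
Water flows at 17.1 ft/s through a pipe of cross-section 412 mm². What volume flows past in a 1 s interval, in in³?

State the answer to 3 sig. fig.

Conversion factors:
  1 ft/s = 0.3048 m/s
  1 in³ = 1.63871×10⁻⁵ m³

17.1 ft/s × 0.3048 → 5.21208 m/s
412 mm² × 10⁻⁶ → 4.12×10⁻⁴ m²
V = v × A × t = 5.21208 m/s × 4.12×10⁻⁴ m² × 1 s = 0.00214738 m³
0.00214738 m³ ÷ (1.63871×10⁻⁵ m³/in³) = 131.041 in³

131 in³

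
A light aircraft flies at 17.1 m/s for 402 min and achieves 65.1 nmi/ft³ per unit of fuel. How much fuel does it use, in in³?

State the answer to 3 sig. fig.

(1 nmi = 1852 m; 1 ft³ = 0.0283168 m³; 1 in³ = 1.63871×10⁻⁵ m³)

5910 in³

402 min → 24120 s
d = v × t = 17.1 × 24120 = 412452 m
65.1 nmi/ft³ → 4.25773×10⁶ m/m³
V = d / (distance per unit fuel) = 412452 / 4.25773×10⁶ = 0.0968713 m³
In in³: 0.0968713 / 1.63871×10⁻⁵ = 5911.44 in³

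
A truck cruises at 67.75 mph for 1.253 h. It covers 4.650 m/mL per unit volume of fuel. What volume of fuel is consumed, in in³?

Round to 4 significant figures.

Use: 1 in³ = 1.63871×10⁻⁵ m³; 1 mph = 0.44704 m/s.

67.75 mph → 30.287 m/s
1.253 h → 4510.8 s
d = v × t = 30.287 × 4510.8 = 136619 m
4.650 m/mL → 4.65×10⁶ m/m³
V = d / (distance per unit fuel) = 136619 / 4.65×10⁶ = 0.0293804 m³
In in³: 0.0293804 / 1.63871×10⁻⁵ = 1792.9 in³

1793 in³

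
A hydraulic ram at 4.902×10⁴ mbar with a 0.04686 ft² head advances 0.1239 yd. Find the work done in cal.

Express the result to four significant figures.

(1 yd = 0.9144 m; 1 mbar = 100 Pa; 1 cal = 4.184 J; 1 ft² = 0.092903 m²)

577.9 cal

4.902×10⁴ mbar → 4.902×10⁶ Pa
0.04686 ft² → 0.00435343 m²
F = P × A = 4.902×10⁶ × 0.00435343 = 21340.5 N
0.1239 yd → 0.113294 m
W = F × d = 21340.5 × 0.113294 = 2417.75 J
In cal: 2417.75 / 4.184 = 577.856 cal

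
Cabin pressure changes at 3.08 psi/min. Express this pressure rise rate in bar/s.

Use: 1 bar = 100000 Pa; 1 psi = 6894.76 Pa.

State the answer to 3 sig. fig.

0.00354 bar/s

3.08 psi/min × 6894.76 Pa/psi ÷ 60 s/min = 353.931 Pa/s
353.931 Pa/s ÷ 100000 Pa/bar = 0.00353931 bar/s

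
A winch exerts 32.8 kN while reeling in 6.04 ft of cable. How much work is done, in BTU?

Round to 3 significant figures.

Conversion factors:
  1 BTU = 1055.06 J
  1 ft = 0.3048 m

32.8 kN × 1000 = 32800 N
6.04 ft × 0.3048 = 1.84099 m
W = F × d = 32800 N × 1.84099 m = 60384.5 J
60384.5 J ÷ (1055.06 J/BTU) = 57.2332 BTU

57.2 BTU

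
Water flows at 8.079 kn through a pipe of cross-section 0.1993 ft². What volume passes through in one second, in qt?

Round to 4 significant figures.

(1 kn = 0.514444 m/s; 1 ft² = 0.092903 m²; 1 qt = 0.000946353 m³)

8.079 kn × 0.514444 → 4.15619 m/s
0.1993 ft² × 0.092903 → 0.0185156 m²
V = v × A × t = 4.15619 m/s × 0.0185156 m² × 1 s = 0.0769544 m³
0.0769544 m³ ÷ (0.000946353 m³/qt) = 81.3168 qt

81.32 qt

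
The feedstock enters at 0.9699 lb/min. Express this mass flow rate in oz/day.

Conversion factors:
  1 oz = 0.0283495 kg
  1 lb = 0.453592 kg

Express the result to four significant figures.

2.235×10⁴ oz/day

0.9699 lb/min × 0.453592 kg/lb ÷ 60 s/min = 0.00733231 kg/s
0.00733231 kg/s ÷ 0.0283495 kg/oz × 86400 s/day = 22346.5 oz/day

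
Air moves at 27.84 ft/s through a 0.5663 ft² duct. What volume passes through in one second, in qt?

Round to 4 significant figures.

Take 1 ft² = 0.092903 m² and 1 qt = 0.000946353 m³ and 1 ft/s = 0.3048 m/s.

471.7 qt

27.84 ft/s × 0.3048 → 8.48563 m/s
0.5663 ft² × 0.092903 → 0.052611 m²
V = v × A × t = 8.48563 m/s × 0.052611 m² × 1 s = 0.446437 m³
0.446437 m³ ÷ (0.000946353 m³/qt) = 471.745 qt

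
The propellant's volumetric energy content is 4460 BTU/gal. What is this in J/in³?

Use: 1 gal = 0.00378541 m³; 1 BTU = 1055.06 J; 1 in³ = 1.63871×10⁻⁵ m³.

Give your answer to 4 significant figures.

4460 BTU/gal × 1055.06 J/BTU ÷ 0.00378541 m³/gal = 1.24308×10⁹ J/m³
1.24308×10⁹ J/m³ × 1.63871×10⁻⁵ m³/in³ = 20370.5 J/in³

2.037×10⁴ J/in³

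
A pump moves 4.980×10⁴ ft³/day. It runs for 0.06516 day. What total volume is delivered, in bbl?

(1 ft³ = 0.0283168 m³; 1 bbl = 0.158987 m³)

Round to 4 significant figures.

4.980×10⁴ ft³/day → 0.0163215 m³/s
0.06516 day → 5629.82 s
V = Q × t = 0.0163215 × 5629.82 = 91.8871 m³
In bbl: 91.8871 / 0.158987 = 577.954 bbl

578.0 bbl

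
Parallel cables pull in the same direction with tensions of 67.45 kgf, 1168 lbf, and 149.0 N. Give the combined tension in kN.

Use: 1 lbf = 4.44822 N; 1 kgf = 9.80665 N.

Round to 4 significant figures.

67.45 kgf × 9.80665 = 661.459 N
1168 lbf × 4.44822 = 5195.52 N
149.0 N (already N)
Combined: 661.459 + 5195.52 + 149 = 6005.98 N
In kN: 6005.98 / 1000 = 6.00598 kN

6.006 kN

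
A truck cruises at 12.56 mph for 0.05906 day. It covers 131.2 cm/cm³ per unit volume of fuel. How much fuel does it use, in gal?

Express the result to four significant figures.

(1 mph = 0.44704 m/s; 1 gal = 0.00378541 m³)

12.56 mph → 5.61482 m/s
0.05906 day → 5102.78 s
d = v × t = 5.61482 × 5102.78 = 28651.2 m
131.2 cm/cm³ → 1.312×10⁶ m/m³
V = d / (distance per unit fuel) = 28651.2 / 1.312×10⁶ = 0.0218378 m³
In gal: 0.0218378 / 0.00378541 = 5.76894 gal

5.769 gal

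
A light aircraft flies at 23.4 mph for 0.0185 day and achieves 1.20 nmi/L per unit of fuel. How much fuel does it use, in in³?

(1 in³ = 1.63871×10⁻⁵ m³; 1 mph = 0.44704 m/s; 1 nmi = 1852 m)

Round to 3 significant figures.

459 in³

23.4 mph → 10.4607 m/s
0.0185 day → 1598.4 s
d = v × t = 10.4607 × 1598.4 = 16720.4 m
1.20 nmi/L → 2.2224×10⁶ m/m³
V = d / (distance per unit fuel) = 16720.4 / 2.2224×10⁶ = 0.00752358 m³
In in³: 0.00752358 / 1.63871×10⁻⁵ = 459.116 in³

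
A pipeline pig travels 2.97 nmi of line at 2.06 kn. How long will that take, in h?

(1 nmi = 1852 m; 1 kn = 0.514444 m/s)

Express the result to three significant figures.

2.97 nmi × 1852 → 5500.44 m
2.06 kn × 0.514444 → 1.05975 m/s
t = d / v = 5500.44 m / 1.05975 m/s = 5190.32 s
5190.32 s ÷ (3600 s/h) = 1.44176 h

1.44 h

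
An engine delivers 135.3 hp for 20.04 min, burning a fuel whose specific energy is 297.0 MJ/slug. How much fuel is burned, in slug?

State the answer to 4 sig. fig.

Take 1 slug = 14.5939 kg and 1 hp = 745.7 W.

0.4085 slug

135.3 hp → 100893 W
20.04 min → 1202.4 s
E = P × t = 100893 × 1202.4 = 1.21314×10⁸ J
297.0 MJ/slug → 2.0351×10⁷ J/kg
m = E / e_s = 1.21314×10⁸ / 2.0351×10⁷ = 5.96108 kg
In slug: 5.96108 / 14.5939 = 0.408464 slug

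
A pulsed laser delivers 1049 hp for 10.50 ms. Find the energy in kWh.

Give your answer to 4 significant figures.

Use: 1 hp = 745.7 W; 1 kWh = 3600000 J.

1049 hp × 745.7 → 782239 W
10.50 ms × 0.001 → 0.0105 s
E = P × t = 782239 W × 0.0105 s = 8213.51 J
8213.51 J ÷ (3600000 J/kWh) = 0.00228153 kWh

0.002282 kWh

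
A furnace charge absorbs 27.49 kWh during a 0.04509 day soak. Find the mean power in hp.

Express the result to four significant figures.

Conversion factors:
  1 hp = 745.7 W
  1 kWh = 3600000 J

27.49 kWh × 3600000 → 9.8964×10⁷ J
0.04509 day × 86400 → 3895.78 s
P = E / t = 9.8964×10⁷ J / 3895.78 s = 25402.9 W
25402.9 W ÷ (745.7 W/hp) = 34.0658 hp

34.07 hp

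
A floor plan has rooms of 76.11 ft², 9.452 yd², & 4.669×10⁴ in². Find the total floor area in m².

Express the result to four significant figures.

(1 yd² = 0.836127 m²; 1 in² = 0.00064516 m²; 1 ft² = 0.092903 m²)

76.11 ft² × 0.092903 → 7.07085 m²
9.452 yd² × 0.836127 → 7.90307 m²
4.669×10⁴ in² × 0.00064516 → 30.1225 m²
Sum: 7.07085 + 7.90307 + 30.1225 = 45.0964 m²

45.10 m²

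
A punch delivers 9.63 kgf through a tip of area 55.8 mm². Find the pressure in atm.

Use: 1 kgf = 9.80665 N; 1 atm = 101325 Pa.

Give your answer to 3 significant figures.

16.7 atm

9.63 kgf × 9.80665 = 94.438 N
55.8 mm² × 10⁻⁶ = 5.58×10⁻⁵ m²
P = F / A = 94.438 N / 5.58×10⁻⁵ m² = 1.69244×10⁶ Pa
1.69244×10⁶ Pa ÷ (101325 Pa/atm) = 16.7031 atm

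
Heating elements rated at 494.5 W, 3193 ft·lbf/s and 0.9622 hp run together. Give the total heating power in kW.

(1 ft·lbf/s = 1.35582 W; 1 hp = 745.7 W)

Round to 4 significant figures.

5.541 kW

494.5 W (already W)
3193 ft·lbf/s × 1.35582 → 4329.13 W
0.9622 hp × 745.7 → 717.513 W
Combined: 494.5 + 4329.13 + 717.513 = 5541.14 W
In kW: 5541.14 / 1000 = 5.54114 kW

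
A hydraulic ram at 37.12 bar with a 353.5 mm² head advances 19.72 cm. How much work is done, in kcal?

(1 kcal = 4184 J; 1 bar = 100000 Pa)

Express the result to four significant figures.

37.12 bar → 3.712×10⁶ Pa
353.5 mm² → 3.535×10⁻⁴ m²
F = P × A = 3.712×10⁶ × 3.535×10⁻⁴ = 1312.19 N
19.72 cm → 0.1972 m
W = F × d = 1312.19 × 0.1972 = 258.764 J
In kcal: 258.764 / 4184 = 0.0618461 kcal

0.06185 kcal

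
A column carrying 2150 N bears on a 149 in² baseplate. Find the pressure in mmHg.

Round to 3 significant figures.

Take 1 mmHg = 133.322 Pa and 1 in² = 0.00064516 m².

149 in² × 0.00064516 → 0.0961288 m²
P = F / A = 2150 N / 0.0961288 m² = 22365.8 Pa
22365.8 Pa ÷ (133.322 Pa/mmHg) = 167.758 mmHg

168 mmHg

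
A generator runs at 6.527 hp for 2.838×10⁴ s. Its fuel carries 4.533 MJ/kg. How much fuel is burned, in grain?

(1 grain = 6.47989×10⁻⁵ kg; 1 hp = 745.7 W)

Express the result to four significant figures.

4.703×10⁵ grain

6.527 hp → 4867.18 W
E = P × t = 4867.18 × 28380 = 1.38131×10⁸ J
4.533 MJ/kg → 4.533×10⁶ J/kg
m = E / e_s = 1.38131×10⁸ / 4.533×10⁶ = 30.4723 kg
In grain: 30.4723 / 6.47989×10⁻⁵ = 470260 grain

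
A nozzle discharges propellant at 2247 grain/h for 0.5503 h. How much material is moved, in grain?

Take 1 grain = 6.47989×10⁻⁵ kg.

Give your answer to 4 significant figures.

2247 grain/h → 4.04453×10⁻⁵ kg/s
0.5503 h → 1981.08 s
m = ṁ × t = 4.04453×10⁻⁵ × 1981.08 = 0.0801254 kg
In grain: 0.0801254 / 6.47989×10⁻⁵ = 1236.52 grain

1237 grain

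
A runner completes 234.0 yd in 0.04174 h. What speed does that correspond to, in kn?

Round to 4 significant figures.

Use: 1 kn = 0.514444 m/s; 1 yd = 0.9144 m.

2.768 kn

234.0 yd × 0.9144 = 213.97 m
0.04174 h × 3600 = 150.264 s
v = d / t = 213.97 m / 150.264 s = 1.42396 m/s
1.42396 m/s ÷ (0.514444 m/s/kn) = 2.76796 kn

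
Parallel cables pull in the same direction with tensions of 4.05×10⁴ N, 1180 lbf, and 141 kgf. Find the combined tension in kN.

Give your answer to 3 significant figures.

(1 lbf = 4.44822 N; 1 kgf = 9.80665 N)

47.1 kN

4.05×10⁴ N (already N)
1180 lbf × 4.44822 = 5248.9 N
141 kgf × 9.80665 = 1382.74 N
Total: 40500 + 5248.9 + 1382.74 = 47131.6 N
In kN: 47131.6 / 1000 = 47.1316 kN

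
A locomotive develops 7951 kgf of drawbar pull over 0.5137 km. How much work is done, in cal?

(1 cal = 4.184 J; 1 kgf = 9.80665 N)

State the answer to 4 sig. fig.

9.573×10⁶ cal

7951 kgf × 9.80665 = 77972.7 N
0.5137 km × 1000 = 513.7 m
W = F × d = 77972.7 N × 513.7 m = 4.00546×10⁷ J
4.00546×10⁷ J ÷ (4.184 J/cal) = 9.57328×10⁶ cal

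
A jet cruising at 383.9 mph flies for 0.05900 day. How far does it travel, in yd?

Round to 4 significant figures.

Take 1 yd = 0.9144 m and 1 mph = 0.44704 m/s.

383.9 mph × 0.44704 → 171.619 m/s
0.05900 day × 86400 → 5097.6 s
d = v × t = 171.619 m/s × 5097.6 s = 874845 m
874845 m ÷ (0.9144 m/yd) = 956742 yd

9.567×10⁵ yd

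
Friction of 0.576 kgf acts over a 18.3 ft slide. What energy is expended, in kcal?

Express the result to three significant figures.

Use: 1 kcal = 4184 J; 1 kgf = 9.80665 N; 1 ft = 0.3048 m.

0.00753 kcal

0.576 kgf × 9.80665 = 5.64863 N
18.3 ft × 0.3048 = 5.57784 m
W = F × d = 5.64863 N × 5.57784 m = 31.5072 J
31.5072 J ÷ (4184 J/kcal) = 0.0075304 kcal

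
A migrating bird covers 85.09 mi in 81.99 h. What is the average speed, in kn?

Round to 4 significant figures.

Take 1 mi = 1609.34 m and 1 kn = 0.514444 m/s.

85.09 mi × 1609.34 → 136939 m
81.99 h × 3600 → 295164 s
v = d / t = 136939 m / 295164 s = 0.463942 m/s
0.463942 m/s ÷ (0.514444 m/s/kn) = 0.901832 kn

0.9018 kn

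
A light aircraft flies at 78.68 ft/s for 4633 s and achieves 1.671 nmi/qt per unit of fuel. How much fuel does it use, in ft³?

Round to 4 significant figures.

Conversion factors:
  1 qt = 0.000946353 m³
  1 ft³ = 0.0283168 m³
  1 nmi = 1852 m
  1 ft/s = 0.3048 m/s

78.68 ft/s → 23.9817 m/s
d = v × t = 23.9817 × 4633 = 111107 m
1.671 nmi/qt → 3.27012×10⁶ m/m³
V = d / (distance per unit fuel) = 111107 / 3.27012×10⁶ = 0.0339764 m³
In ft³: 0.0339764 / 0.0283168 = 1.19987 ft³

1.200 ft³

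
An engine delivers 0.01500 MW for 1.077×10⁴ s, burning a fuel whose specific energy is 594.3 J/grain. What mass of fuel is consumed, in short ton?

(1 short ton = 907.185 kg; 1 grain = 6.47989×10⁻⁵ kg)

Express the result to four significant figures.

0.01942 short ton

0.01500 MW → 15000 W
E = P × t = 15000 × 10770 = 1.6155×10⁸ J
594.3 J/grain → 9.17145×10⁶ J/kg
m = E / e_s = 1.6155×10⁸ / 9.17145×10⁶ = 17.6144 kg
In short ton: 17.6144 / 907.185 = 0.0194165 short ton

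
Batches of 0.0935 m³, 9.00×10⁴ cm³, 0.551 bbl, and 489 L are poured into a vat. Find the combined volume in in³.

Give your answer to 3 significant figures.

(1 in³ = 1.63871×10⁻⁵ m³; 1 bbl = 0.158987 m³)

0.0935 m³ (already m³)
9.00×10⁴ cm³ × 10⁻⁶ = 0.09 m³
0.551 bbl × 0.158987 = 0.0876018 m³
489 L × 0.001 = 0.489 m³
Total: 0.0935 + 0.09 + 0.0876018 + 0.489 = 0.760102 m³
In in³: 0.760102 / 1.63871×10⁻⁵ = 46384.2 in³

4.64×10⁴ in³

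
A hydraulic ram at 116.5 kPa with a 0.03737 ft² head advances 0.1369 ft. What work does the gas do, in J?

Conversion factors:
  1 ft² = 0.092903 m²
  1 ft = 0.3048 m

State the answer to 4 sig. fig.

16.88 J

116.5 kPa → 116500 Pa
0.03737 ft² → 0.00347179 m²
F = P × A = 116500 × 0.00347179 = 404.464 N
0.1369 ft → 0.0417271 m
W = F × d = 404.464 × 0.0417271 = 16.8771 J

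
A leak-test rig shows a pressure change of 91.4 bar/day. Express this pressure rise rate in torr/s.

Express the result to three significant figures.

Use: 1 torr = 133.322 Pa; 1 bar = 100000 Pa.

0.793 torr/s

91.4 bar/day × 100000 Pa/bar ÷ 86400 s/day = 105.787 Pa/s
105.787 Pa/s ÷ 133.322 Pa/torr = 0.79347 torr/s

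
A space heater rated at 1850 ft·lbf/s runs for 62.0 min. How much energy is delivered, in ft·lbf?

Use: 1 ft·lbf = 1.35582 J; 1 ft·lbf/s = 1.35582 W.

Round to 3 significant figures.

6.88×10⁶ ft·lbf

1850 ft·lbf/s × 1.35582 → 2508.27 W
62.0 min × 60 → 3720 s
E = P × t = 2508.27 W × 3720 s = 9.33076×10⁶ J
9.33076×10⁶ J ÷ (1.35582 J/ft·lbf) = 6.882×10⁶ ft·lbf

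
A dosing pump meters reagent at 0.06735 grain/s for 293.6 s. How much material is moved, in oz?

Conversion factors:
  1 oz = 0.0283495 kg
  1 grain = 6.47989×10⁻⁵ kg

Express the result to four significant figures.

0.04520 oz

0.06735 grain/s → 4.36421×10⁻⁶ kg/s
m = ṁ × t = 4.36421×10⁻⁶ × 293.6 = 0.00128133 kg
In oz: 0.00128133 / 0.0283495 = 0.0451976 oz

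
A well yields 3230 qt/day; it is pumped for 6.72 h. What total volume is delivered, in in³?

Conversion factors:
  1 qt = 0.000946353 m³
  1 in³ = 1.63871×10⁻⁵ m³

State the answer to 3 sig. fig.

3230 qt/day → 3.53787×10⁻⁵ m³/s
6.72 h → 24192 s
V = Q × t = 3.53787×10⁻⁵ × 24192 = 0.855882 m³
In in³: 0.855882 / 1.63871×10⁻⁵ = 52229 in³

5.22×10⁴ in³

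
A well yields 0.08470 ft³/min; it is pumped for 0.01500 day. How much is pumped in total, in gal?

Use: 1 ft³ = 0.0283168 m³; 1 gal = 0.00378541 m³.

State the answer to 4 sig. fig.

13.69 gal

0.08470 ft³/min → 3.99739×10⁻⁵ m³/s
0.01500 day → 1296 s
V = Q × t = 3.99739×10⁻⁵ × 1296 = 0.0518062 m³
In gal: 0.0518062 / 0.00378541 = 13.6858 gal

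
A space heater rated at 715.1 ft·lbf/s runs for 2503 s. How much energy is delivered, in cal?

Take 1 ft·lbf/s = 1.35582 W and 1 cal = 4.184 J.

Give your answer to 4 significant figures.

715.1 ft·lbf/s × 1.35582 → 969.547 W
E = P × t = 969.547 W × 2503 s = 2.42678×10⁶ J
2.42678×10⁶ J ÷ (4.184 J/cal) = 580014 cal

5.800×10⁵ cal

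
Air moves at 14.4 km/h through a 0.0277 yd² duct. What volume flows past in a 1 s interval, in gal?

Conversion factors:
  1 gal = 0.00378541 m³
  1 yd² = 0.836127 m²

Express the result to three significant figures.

24.5 gal

14.4 km/h × (1/3.6) → 4 m/s
0.0277 yd² × 0.836127 → 0.0231607 m²
V = v × A × t = 4 m/s × 0.0231607 m² × 1 s = 0.0926428 m³
0.0926428 m³ ÷ (0.00378541 m³/gal) = 24.4737 gal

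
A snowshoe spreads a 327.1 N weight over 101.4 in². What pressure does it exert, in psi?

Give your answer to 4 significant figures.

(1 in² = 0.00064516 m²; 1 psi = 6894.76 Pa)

101.4 in² × 0.00064516 → 0.0654192 m²
P = F / A = 327.1 N / 0.0654192 m² = 5000.06 Pa
5000.06 Pa ÷ (6894.76 Pa/psi) = 0.725197 psi

0.7252 psi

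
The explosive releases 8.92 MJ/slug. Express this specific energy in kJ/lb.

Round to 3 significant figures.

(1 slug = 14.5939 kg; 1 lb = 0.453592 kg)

8.92 MJ/slug × 1000000 J/MJ ÷ 14.5939 kg/slug = 611214 J/kg
611214 J/kg ÷ 1000 J/kJ × 0.453592 kg/lb = 277.242 kJ/lb

277 kJ/lb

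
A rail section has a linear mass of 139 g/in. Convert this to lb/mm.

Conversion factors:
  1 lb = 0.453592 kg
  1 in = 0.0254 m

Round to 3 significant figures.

0.0121 lb/mm

139 g/in × 0.001 kg/g ÷ 0.0254 m/in = 5.47244 kg/m
5.47244 kg/m ÷ 0.453592 kg/lb × 0.001 m/mm = 0.0120647 lb/mm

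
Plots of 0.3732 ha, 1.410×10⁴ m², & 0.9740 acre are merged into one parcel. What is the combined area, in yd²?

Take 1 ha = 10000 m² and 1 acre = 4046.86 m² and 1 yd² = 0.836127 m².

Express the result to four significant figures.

0.3732 ha × 10000 → 3732 m²
1.410×10⁴ m² (already m²)
0.9740 acre × 4046.86 → 3941.64 m²
Total: 3732 + 14100 + 3941.64 = 21773.6 m²
In yd²: 21773.6 / 0.836127 = 26041 yd²

2.604×10⁴ yd²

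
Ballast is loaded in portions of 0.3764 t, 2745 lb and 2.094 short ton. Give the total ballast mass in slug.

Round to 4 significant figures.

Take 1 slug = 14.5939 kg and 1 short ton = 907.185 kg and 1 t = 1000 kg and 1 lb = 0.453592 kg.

0.3764 t × 1000 = 376.4 kg
2745 lb × 0.453592 = 1245.11 kg
2.094 short ton × 907.185 = 1899.65 kg
Total: 376.4 + 1245.11 + 1899.65 = 3521.16 kg
In slug: 3521.16 / 14.5939 = 241.276 slug

241.3 slug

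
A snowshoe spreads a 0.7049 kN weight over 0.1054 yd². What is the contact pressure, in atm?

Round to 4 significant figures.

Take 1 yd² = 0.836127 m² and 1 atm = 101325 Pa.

0.7049 kN × 1000 → 704.9 N
0.1054 yd² × 0.836127 → 0.0881278 m²
P = F / A = 704.9 N / 0.0881278 m² = 7998.61 Pa
7998.61 Pa ÷ (101325 Pa/atm) = 0.0789401 atm

0.07894 atm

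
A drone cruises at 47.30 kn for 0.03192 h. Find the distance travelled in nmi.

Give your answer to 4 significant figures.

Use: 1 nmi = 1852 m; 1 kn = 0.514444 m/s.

1.510 nmi

47.30 kn × 0.514444 = 24.3332 m/s
0.03192 h × 3600 = 114.912 s
d = v × t = 24.3332 m/s × 114.912 s = 2796.18 m
2796.18 m ÷ (1852 m/nmi) = 1.50982 nmi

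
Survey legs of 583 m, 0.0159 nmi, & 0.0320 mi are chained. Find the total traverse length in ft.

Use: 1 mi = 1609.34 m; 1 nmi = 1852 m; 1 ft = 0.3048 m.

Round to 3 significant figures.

583 m (already m)
0.0159 nmi × 1852 = 29.4468 m
0.0320 mi × 1609.34 = 51.4989 m
Combined: 583 + 29.4468 + 51.4989 = 663.946 m
In ft: 663.946 / 0.3048 = 2178.3 ft

2180 ft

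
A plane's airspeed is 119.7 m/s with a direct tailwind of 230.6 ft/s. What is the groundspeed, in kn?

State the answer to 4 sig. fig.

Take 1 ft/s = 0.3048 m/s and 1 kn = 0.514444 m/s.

369.3 kn

119.7 m/s (already m/s)
230.6 ft/s × 0.3048 = 70.2869 m/s
Combined: 119.7 + 70.2869 = 189.987 m/s
In kn: 189.987 / 0.514444 = 369.306 kn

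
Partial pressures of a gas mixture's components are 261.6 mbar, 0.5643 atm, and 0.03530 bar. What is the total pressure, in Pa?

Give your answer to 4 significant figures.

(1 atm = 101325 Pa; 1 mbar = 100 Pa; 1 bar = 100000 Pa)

8.687×10⁴ Pa

261.6 mbar × 100 = 26160 Pa
0.5643 atm × 101325 = 57177.7 Pa
0.03530 bar × 100000 = 3530 Pa
Total: 26160 + 57177.7 + 3530 = 86867.7 Pa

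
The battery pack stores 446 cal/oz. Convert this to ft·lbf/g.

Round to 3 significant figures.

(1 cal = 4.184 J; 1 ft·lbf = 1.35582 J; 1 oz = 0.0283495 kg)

446 cal/oz × 4.184 J/cal ÷ 0.0283495 kg/oz = 65823.5 J/kg
65823.5 J/kg ÷ 1.35582 J/ft·lbf × 0.001 kg/g = 48.5488 ft·lbf/g

48.5 ft·lbf/g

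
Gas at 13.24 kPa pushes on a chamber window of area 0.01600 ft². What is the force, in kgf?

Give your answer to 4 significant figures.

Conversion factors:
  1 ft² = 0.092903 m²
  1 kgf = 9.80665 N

2.007 kgf

13.24 kPa × 1000 = 13240 Pa
0.01600 ft² × 0.092903 = 0.00148645 m²
F = P × A = 13240 Pa × 0.00148645 m² = 19.6806 N
19.6806 N ÷ (9.80665 N/kgf) = 2.00686 kgf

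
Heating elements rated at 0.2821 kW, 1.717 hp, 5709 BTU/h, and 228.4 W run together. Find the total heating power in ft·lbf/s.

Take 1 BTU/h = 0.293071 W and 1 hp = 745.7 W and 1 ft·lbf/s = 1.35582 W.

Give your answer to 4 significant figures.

2555 ft·lbf/s

0.2821 kW × 1000 = 282.1 W
1.717 hp × 745.7 = 1280.37 W
5709 BTU/h × 0.293071 = 1673.14 W
228.4 W (already W)
Sum: 282.1 + 1280.37 + 1673.14 + 228.4 = 3464.01 W
In ft·lbf/s: 3464.01 / 1.35582 = 2554.92 ft·lbf/s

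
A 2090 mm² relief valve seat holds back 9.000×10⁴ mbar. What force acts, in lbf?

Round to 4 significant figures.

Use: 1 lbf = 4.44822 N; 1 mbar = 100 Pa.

4229 lbf

9.000×10⁴ mbar × 100 = 9×10⁶ Pa
2090 mm² × 10⁻⁶ = 0.00209 m²
F = P × A = 9×10⁶ Pa × 0.00209 m² = 18810 N
18810 N ÷ (4.44822 N/lbf) = 4228.66 lbf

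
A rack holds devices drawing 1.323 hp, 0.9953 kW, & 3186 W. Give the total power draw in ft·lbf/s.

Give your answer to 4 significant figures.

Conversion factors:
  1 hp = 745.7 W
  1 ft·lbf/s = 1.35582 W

1.323 hp × 745.7 = 986.561 W
0.9953 kW × 1000 = 995.3 W
3186 W (already W)
Combined: 986.561 + 995.3 + 3186 = 5167.86 W
In ft·lbf/s: 5167.86 / 1.35582 = 3811.61 ft·lbf/s

3812 ft·lbf/s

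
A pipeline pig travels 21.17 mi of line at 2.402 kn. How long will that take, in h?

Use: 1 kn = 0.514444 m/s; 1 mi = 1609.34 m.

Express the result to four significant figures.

21.17 mi × 1609.34 → 34069.7 m
2.402 kn × 0.514444 → 1.23569 m/s
t = d / v = 34069.7 m / 1.23569 m/s = 27571.4 s
27571.4 s ÷ (3600 s/h) = 7.65872 h

7.659 h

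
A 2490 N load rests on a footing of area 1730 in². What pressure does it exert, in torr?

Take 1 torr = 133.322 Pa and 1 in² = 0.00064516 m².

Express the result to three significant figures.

16.7 torr

1730 in² × 0.00064516 = 1.11613 m²
P = F / A = 2490 N / 1.11613 m² = 2230.92 Pa
2230.92 Pa ÷ (133.322 Pa/torr) = 16.7333 torr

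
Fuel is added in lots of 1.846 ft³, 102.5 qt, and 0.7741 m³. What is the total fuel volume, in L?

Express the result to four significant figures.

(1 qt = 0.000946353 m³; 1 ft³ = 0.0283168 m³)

1.846 ft³ × 0.0283168 = 0.0522728 m³
102.5 qt × 0.000946353 = 0.0970012 m³
0.7741 m³ (already m³)
Total: 0.0522728 + 0.0970012 + 0.7741 = 0.923374 m³
In L: 0.923374 / 0.001 = 923.374 L

923.4 L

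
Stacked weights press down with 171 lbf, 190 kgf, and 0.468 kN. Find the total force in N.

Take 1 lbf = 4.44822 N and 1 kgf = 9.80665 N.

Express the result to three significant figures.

3090 N

171 lbf × 4.44822 = 760.646 N
190 kgf × 9.80665 = 1863.26 N
0.468 kN × 1000 = 468 N
Sum: 760.646 + 1863.26 + 468 = 3091.91 N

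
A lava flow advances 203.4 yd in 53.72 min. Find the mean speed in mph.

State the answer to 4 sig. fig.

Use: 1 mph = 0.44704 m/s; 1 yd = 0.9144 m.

0.1291 mph

203.4 yd × 0.9144 = 185.989 m
53.72 min × 60 = 3223.2 s
v = d / t = 185.989 m / 3223.2 s = 0.0577032 m/s
0.0577032 m/s ÷ (0.44704 m/s/mph) = 0.129078 mph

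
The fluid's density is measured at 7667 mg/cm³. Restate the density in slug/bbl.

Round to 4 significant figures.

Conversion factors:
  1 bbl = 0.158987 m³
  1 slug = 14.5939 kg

83.52 slug/bbl

7667 mg/cm³ × 10⁻⁶ kg/mg ÷ 10⁻⁶ m³/cm³ = 7667 kg/m³
7667 kg/m³ ÷ 14.5939 kg/slug × 0.158987 m³/bbl = 83.5249 slug/bbl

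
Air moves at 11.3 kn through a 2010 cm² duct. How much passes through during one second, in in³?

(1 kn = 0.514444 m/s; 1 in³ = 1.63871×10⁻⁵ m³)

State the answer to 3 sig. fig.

7.13×10⁴ in³

11.3 kn × 0.514444 → 5.81322 m/s
2010 cm² × 0.0001 → 0.201 m²
V = v × A × t = 5.81322 m/s × 0.201 m² × 1 s = 1.16846 m³
1.16846 m³ ÷ (1.63871×10⁻⁵ m³/in³) = 71303.6 in³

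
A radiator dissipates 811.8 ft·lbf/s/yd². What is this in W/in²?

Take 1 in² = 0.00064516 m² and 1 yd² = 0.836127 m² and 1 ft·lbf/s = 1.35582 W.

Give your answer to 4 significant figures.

0.8493 W/in²

811.8 ft·lbf/s/yd² × 1.35582 W/ft·lbf/s ÷ 0.836127 m²/yd² = 1316.37 W/m²
1316.37 W/m² × 0.00064516 m²/in² = 0.849269 W/in²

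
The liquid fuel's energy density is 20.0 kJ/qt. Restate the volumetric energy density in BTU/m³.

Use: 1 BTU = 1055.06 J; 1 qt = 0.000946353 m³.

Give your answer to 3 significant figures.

20.0 kJ/qt × 1000 J/kJ ÷ 0.000946353 m³/qt = 2.11338×10⁷ J/m³
2.11338×10⁷ J/m³ ÷ 1055.06 J/BTU = 20030.9 BTU/m³

2.00×10⁴ BTU/m³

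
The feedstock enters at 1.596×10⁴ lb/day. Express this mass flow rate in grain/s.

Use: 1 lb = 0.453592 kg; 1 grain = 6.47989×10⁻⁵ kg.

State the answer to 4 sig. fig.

1293 grain/s

1.596×10⁴ lb/day × 0.453592 kg/lb ÷ 86400 s/day = 0.0837885 kg/s
0.0837885 kg/s ÷ 6.47989×10⁻⁵ kg/grain = 1293.05 grain/s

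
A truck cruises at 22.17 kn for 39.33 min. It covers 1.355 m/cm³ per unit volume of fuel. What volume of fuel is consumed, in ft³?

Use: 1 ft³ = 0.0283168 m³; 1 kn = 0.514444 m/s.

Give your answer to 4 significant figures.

22.17 kn → 11.4052 m/s
39.33 min → 2359.8 s
d = v × t = 11.4052 × 2359.8 = 26914 m
1.355 m/cm³ → 1.355×10⁶ m/m³
V = d / (distance per unit fuel) = 26914 / 1.355×10⁶ = 0.0198627 m³
In ft³: 0.0198627 / 0.0283168 = 0.701446 ft³

0.7014 ft³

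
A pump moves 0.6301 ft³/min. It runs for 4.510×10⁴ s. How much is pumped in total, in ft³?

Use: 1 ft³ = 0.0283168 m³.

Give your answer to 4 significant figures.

473.6 ft³

0.6301 ft³/min → 2.97374×10⁻⁴ m³/s
V = Q × t = 2.97374×10⁻⁴ × 45100 = 13.4116 m³
In ft³: 13.4116 / 0.0283168 = 473.627 ft³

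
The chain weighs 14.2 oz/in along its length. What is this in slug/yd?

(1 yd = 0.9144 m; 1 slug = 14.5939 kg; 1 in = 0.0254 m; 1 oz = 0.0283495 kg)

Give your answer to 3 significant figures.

0.993 slug/yd

14.2 oz/in × 0.0283495 kg/oz ÷ 0.0254 m/in = 15.8489 kg/m
15.8489 kg/m ÷ 14.5939 kg/slug × 0.9144 m/yd = 0.993034 slug/yd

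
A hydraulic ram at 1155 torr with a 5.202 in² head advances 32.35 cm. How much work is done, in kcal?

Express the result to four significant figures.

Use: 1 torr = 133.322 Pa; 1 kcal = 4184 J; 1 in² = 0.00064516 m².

1155 torr → 153987 Pa
5.202 in² → 0.00335612 m²
F = P × A = 153987 × 0.00335612 = 516.799 N
32.35 cm → 0.3235 m
W = F × d = 516.799 × 0.3235 = 167.184 J
In kcal: 167.184 / 4184 = 0.0399579 kcal

0.03996 kcal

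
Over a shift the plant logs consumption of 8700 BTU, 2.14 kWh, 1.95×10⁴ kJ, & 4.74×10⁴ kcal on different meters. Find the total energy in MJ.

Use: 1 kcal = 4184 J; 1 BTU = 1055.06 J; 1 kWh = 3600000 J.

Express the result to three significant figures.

8700 BTU × 1055.06 = 9.17902×10⁶ J
2.14 kWh × 3600000 = 7.704×10⁶ J
1.95×10⁴ kJ × 1000 = 1.95×10⁷ J
4.74×10⁴ kcal × 4184 = 1.98322×10⁸ J
Combined: 9.17902×10⁶ + 7.704×10⁶ + 1.95×10⁷ + 1.98322×10⁸ = 2.34705×10⁸ J
In MJ: 2.34705×10⁸ / 1000000 = 234.705 MJ

235 MJ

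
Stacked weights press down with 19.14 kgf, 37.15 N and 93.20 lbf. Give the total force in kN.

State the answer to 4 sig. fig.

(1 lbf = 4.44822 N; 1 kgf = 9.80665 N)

0.6394 kN

19.14 kgf × 9.80665 = 187.699 N
37.15 N (already N)
93.20 lbf × 4.44822 = 414.574 N
Total: 187.699 + 37.15 + 414.574 = 639.423 N
In kN: 639.423 / 1000 = 0.639423 kN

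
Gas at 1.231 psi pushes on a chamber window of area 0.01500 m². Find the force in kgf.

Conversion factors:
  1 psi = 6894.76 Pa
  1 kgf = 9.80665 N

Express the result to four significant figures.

1.231 psi × 6894.76 → 8487.45 Pa
F = P × A = 8487.45 Pa × 0.015 m² = 127.312 N
127.312 N ÷ (9.80665 N/kgf) = 12.9822 kgf

12.98 kgf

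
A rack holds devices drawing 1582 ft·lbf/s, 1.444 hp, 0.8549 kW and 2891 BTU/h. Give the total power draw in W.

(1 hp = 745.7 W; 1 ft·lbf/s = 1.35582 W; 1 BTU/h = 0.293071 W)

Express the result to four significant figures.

1582 ft·lbf/s × 1.35582 → 2144.91 W
1.444 hp × 745.7 → 1076.79 W
0.8549 kW × 1000 → 854.9 W
2891 BTU/h × 0.293071 → 847.268 W
Total: 2144.91 + 1076.79 + 854.9 + 847.268 = 4923.87 W

4924 W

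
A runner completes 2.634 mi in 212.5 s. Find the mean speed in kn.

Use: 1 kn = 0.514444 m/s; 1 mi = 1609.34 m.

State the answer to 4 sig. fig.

38.78 kn

2.634 mi × 1609.34 = 4239 m
v = d / t = 4239 m / 212.5 s = 19.9482 m/s
19.9482 m/s ÷ (0.514444 m/s/kn) = 38.7762 kn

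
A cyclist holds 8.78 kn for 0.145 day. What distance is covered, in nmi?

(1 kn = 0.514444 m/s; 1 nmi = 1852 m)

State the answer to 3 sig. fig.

8.78 kn × 0.514444 = 4.51682 m/s
0.145 day × 86400 = 12528 s
d = v × t = 4.51682 m/s × 12528 s = 56586.7 m
56586.7 m ÷ (1852 m/nmi) = 30.5544 nmi

30.6 nmi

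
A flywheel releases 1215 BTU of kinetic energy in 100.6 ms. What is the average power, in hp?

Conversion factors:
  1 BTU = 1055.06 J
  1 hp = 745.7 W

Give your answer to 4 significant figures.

1215 BTU × 1055.06 = 1.2819×10⁶ J
100.6 ms × 0.001 = 0.1006 s
P = E / t = 1.2819×10⁶ J / 0.1006 s = 1.27425×10⁷ W
1.27425×10⁷ W ÷ (745.7 W/hp) = 17088 hp

1.709×10⁴ hp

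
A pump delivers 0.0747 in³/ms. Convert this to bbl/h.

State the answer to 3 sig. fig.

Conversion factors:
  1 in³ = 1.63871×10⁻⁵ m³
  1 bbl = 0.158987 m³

0.0747 in³/ms × 1.63871×10⁻⁵ m³/in³ ÷ 0.001 s/ms = 0.00122412 m³/s
0.00122412 m³/s ÷ 0.158987 m³/bbl × 3600 s/h = 27.7182 bbl/h

27.7 bbl/h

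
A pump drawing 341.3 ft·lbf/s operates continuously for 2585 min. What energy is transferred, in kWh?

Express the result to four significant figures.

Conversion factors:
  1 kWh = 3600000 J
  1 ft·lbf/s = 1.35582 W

341.3 ft·lbf/s × 1.35582 → 462.741 W
2585 min × 60 → 155100 s
E = P × t = 462.741 W × 155100 s = 7.17711×10⁷ J
7.17711×10⁷ J ÷ (3600000 J/kWh) = 19.9364 kWh

19.94 kWh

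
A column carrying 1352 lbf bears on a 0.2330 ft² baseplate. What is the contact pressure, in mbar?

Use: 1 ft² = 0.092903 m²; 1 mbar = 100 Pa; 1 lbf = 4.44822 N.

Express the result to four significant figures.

1352 lbf × 4.44822 → 6013.99 N
0.2330 ft² × 0.092903 → 0.0216464 m²
P = F / A = 6013.99 N / 0.0216464 m² = 277829 Pa
277829 Pa ÷ (100 Pa/mbar) = 2778.29 mbar

2778 mbar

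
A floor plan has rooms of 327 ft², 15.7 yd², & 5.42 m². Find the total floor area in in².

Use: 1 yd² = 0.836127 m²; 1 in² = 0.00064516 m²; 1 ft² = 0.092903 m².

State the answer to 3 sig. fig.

327 ft² × 0.092903 = 30.3793 m²
15.7 yd² × 0.836127 = 13.1272 m²
5.42 m² (already m²)
Total: 30.3793 + 13.1272 + 5.42 = 48.9265 m²
In in²: 48.9265 / 0.00064516 = 75836.2 in²

7.58×10⁴ in²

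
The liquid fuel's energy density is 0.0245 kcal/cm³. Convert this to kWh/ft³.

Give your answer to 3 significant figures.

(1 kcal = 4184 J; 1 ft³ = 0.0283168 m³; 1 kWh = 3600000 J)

0.0245 kcal/cm³ × 4184 J/kcal ÷ 10⁻⁶ m³/cm³ = 1.02508×10⁸ J/m³
1.02508×10⁸ J/m³ ÷ 3600000 J/kWh × 0.0283168 m³/ft³ = 0.806305 kWh/ft³

0.806 kWh/ft³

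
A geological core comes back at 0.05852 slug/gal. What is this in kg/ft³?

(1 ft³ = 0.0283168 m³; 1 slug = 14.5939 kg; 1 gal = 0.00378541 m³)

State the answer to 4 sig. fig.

6.389 kg/ft³

0.05852 slug/gal × 14.5939 kg/slug ÷ 0.00378541 m³/gal = 225.612 kg/m³
225.612 kg/m³ × 0.0283168 m³/ft³ = 6.38861 kg/ft³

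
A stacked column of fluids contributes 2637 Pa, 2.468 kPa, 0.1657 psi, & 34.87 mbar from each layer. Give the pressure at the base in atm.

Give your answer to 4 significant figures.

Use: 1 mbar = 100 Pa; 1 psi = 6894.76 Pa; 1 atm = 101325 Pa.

2637 Pa (already Pa)
2.468 kPa × 1000 = 2468 Pa
0.1657 psi × 6894.76 = 1142.46 Pa
34.87 mbar × 100 = 3487 Pa
Sum: 2637 + 2468 + 1142.46 + 3487 = 9734.46 Pa
In atm: 9734.46 / 101325 = 0.0960717 atm

0.09607 atm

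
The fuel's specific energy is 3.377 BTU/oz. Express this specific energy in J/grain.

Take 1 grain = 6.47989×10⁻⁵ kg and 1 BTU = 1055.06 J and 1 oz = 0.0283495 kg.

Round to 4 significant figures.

3.377 BTU/oz × 1055.06 J/BTU ÷ 0.0283495 kg/oz = 125679 J/kg
125679 J/kg × 6.47989×10⁻⁵ kg/grain = 8.14386 J/grain

8.144 J/grain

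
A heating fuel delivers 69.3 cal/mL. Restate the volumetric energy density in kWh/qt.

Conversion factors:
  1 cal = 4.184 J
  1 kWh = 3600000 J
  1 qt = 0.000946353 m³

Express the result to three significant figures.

69.3 cal/mL × 4.184 J/cal ÷ 10⁻⁶ m³/mL = 2.89951×10⁸ J/m³
2.89951×10⁸ J/m³ ÷ 3600000 J/kWh × 0.000946353 m³/qt = 0.0762211 kWh/qt

0.0762 kWh/qt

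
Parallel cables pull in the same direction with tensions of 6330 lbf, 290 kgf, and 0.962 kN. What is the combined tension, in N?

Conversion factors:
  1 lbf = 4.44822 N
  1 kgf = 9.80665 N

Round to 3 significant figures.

3.20×10⁴ N

6330 lbf × 4.44822 = 28157.2 N
290 kgf × 9.80665 = 2843.93 N
0.962 kN × 1000 = 962 N
Sum: 28157.2 + 2843.93 + 962 = 31963.1 N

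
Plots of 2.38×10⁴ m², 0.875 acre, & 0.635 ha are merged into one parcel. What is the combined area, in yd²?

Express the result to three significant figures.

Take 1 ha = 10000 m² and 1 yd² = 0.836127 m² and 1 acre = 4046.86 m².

4.03×10⁴ yd²

2.38×10⁴ m² (already m²)
0.875 acre × 4046.86 → 3541 m²
0.635 ha × 10000 → 6350 m²
Total: 23800 + 3541 + 6350 = 33691 m²
In yd²: 33691 / 0.836127 = 40294.1 yd²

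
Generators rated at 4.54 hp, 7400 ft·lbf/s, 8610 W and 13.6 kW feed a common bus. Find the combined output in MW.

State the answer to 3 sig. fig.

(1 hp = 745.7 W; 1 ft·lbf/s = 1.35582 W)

0.0356 MW

4.54 hp × 745.7 = 3385.48 W
7400 ft·lbf/s × 1.35582 = 10033.1 W
8610 W (already W)
13.6 kW × 1000 = 13600 W
Total: 3385.48 + 10033.1 + 8610 + 13600 = 35628.6 W
In MW: 35628.6 / 1000000 = 0.0356286 MW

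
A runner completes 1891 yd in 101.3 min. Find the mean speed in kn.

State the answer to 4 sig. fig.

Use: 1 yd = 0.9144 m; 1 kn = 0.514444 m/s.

0.5530 kn

1891 yd × 0.9144 → 1729.13 m
101.3 min × 60 → 6078 s
v = d / t = 1729.13 m / 6078 s = 0.28449 m/s
0.28449 m/s ÷ (0.514444 m/s/kn) = 0.553005 kn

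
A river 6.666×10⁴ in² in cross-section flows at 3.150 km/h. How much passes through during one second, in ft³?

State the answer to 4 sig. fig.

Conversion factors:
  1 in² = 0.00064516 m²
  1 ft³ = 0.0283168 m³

1329 ft³

3.150 km/h × (1/3.6) → 0.875 m/s
6.666×10⁴ in² × 0.00064516 → 43.0064 m²
V = v × A × t = 0.875 m/s × 43.0064 m² × 1 s = 37.6306 m³
37.6306 m³ ÷ (0.0283168 m³/ft³) = 1328.91 ft³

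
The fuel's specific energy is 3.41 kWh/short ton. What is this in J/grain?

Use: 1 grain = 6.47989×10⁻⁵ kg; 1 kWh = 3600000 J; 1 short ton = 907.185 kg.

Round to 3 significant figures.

0.877 J/grain

3.41 kWh/short ton × 3600000 J/kWh ÷ 907.185 kg/short ton = 13532 J/kg
13532 J/kg × 6.47989×10⁻⁵ kg/grain = 0.876859 J/grain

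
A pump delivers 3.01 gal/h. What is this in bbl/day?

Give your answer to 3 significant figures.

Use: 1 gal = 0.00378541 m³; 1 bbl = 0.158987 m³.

3.01 gal/h × 0.00378541 m³/gal ÷ 3600 s/h = 3.16502×10⁻⁶ m³/s
3.16502×10⁻⁶ m³/s ÷ 0.158987 m³/bbl × 86400 s/day = 1.72 bbl/day

1.72 bbl/day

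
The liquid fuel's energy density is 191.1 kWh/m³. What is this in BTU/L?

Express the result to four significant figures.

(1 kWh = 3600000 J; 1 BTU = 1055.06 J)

652.1 BTU/L

191.1 kWh/m³ × 3600000 J/kWh = 6.8796×10⁸ J/m³
6.8796×10⁸ J/m³ ÷ 1055.06 J/BTU × 0.001 m³/L = 652.058 BTU/L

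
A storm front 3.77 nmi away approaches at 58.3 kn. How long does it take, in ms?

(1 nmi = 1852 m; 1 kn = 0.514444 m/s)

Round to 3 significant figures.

3.77 nmi × 1852 = 6982.04 m
58.3 kn × 0.514444 = 29.9921 m/s
t = d / v = 6982.04 m / 29.9921 m/s = 232.796 s
232.796 s ÷ (0.001 s/ms) = 232796 ms

2.33×10⁵ ms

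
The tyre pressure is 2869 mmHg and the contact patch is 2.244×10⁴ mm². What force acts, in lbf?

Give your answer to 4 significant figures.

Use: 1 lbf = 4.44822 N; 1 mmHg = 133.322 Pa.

2869 mmHg × 133.322 = 382501 Pa
2.244×10⁴ mm² × 10⁻⁶ = 0.02244 m²
F = P × A = 382501 Pa × 0.02244 m² = 8583.32 N
8583.32 N ÷ (4.44822 N/lbf) = 1929.61 lbf

1930 lbf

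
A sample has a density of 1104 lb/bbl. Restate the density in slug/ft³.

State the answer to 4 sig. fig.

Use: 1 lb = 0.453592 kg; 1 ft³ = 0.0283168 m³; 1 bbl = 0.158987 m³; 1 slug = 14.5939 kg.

6.111 slug/ft³

1104 lb/bbl × 0.453592 kg/lb ÷ 0.158987 m³/bbl = 3149.73 kg/m³
3149.73 kg/m³ ÷ 14.5939 kg/slug × 0.0283168 m³/ft³ = 6.11148 slug/ft³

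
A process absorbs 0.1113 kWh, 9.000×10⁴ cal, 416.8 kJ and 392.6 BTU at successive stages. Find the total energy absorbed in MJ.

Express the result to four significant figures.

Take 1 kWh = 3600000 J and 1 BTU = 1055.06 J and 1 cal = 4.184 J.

0.1113 kWh × 3600000 = 400680 J
9.000×10⁴ cal × 4.184 = 376560 J
416.8 kJ × 1000 = 416800 J
392.6 BTU × 1055.06 = 414217 J
Combined: 400680 + 376560 + 416800 + 414217 = 1.60826×10⁶ J
In MJ: 1.60826×10⁶ / 1000000 = 1.60826 MJ

1.608 MJ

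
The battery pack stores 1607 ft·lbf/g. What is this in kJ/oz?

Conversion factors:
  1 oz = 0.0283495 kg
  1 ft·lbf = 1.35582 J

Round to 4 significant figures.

1607 ft·lbf/g × 1.35582 J/ft·lbf ÷ 0.001 kg/g = 2.1788×10⁶ J/kg
2.1788×10⁶ J/kg ÷ 1000 J/kJ × 0.0283495 kg/oz = 61.7679 kJ/oz

61.77 kJ/oz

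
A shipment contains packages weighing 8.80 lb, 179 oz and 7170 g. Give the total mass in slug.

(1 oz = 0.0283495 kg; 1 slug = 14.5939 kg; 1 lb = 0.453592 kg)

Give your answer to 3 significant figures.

8.80 lb × 0.453592 = 3.99161 kg
179 oz × 0.0283495 = 5.07456 kg
7170 g × 0.001 = 7.17 kg
Total: 3.99161 + 5.07456 + 7.17 = 16.2362 kg
In slug: 16.2362 / 14.5939 = 1.11253 slug

1.11 slug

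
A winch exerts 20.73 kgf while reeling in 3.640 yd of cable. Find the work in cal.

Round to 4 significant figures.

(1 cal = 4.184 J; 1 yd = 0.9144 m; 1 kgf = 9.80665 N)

20.73 kgf × 9.80665 → 203.292 N
3.640 yd × 0.9144 → 3.32842 m
W = F × d = 203.292 N × 3.32842 m = 676.641 J
676.641 J ÷ (4.184 J/cal) = 161.721 cal

161.7 cal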